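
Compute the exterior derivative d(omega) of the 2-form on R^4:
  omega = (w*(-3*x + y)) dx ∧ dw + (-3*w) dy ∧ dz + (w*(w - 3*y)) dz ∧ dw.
d(omega) = (-w) dx ∧ dy ∧ dw + (-3*w - 3) dy ∧ dz ∧ dw

For a 2-form omega = sum_{i<j} g_{ij} dx_i ∧ dx_j, the exterior derivative is
  d(omega) = sum_{i<j} d(g_{ij}) ∧ dx_i ∧ dx_j = sum_{i<j, k} (∂g_{ij}/∂x_k) dx_k ∧ dx_i ∧ dx_j.
Expand each term, using dx_k ∧ dx_i ∧ dx_j = sgn(permutation) dx_{(a)} ∧ dx_{(b)} ∧ dx_{(c)} with (a < b < c) sorted:
  d(w*(-3*x + y)) includes (∂/∂y)(w*(-3*x + y)) dy = (w) dy, which multiplied by dx ∧ dw gives (-w) dx ∧ dy ∧ dw
  d(-3*w) includes (∂/∂w)(-3*w) dw = (-3) dw, which multiplied by dy ∧ dz gives (-3) dy ∧ dz ∧ dw
  d(w*(w - 3*y)) includes (∂/∂y)(w*(w - 3*y)) dy = (-3*w) dy, which multiplied by dz ∧ dw gives (-3*w) dy ∧ dz ∧ dw
Collecting like 3-forms: d(omega) = (-w) dx ∧ dy ∧ dw + (-3*w - 3) dy ∧ dz ∧ dw.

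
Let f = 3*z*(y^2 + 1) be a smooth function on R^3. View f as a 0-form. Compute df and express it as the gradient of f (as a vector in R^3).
df = (0) dx + (6*y*z) dy + (3*y^2 + 3) dz; grad f = (0, 6*y*z, 3*y^2 + 3)

For a 0-form f, d f = (∂f/∂x) dx + (∂f/∂y) dy + (∂f/∂z) dz. The components of the vector representation are exactly the entries of grad f in Cartesian coordinates:
  ∂f/∂x = 0
  ∂f/∂y = 6*y*z
  ∂f/∂z = 3*y^2 + 3.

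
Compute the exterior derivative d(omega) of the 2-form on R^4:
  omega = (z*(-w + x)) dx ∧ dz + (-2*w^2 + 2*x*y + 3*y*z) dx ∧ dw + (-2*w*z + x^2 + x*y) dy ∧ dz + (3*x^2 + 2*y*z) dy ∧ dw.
d(omega) = (-3*y - z) dx ∧ dz ∧ dw + (4*x - 3*z) dx ∧ dy ∧ dw + (2*x + y) dx ∧ dy ∧ dz + (-2*y - 2*z) dy ∧ dz ∧ dw

For a 2-form omega = sum_{i<j} g_{ij} dx_i ∧ dx_j, the exterior derivative is
  d(omega) = sum_{i<j} d(g_{ij}) ∧ dx_i ∧ dx_j = sum_{i<j, k} (∂g_{ij}/∂x_k) dx_k ∧ dx_i ∧ dx_j.
Expand each term, using dx_k ∧ dx_i ∧ dx_j = sgn(permutation) dx_{(a)} ∧ dx_{(b)} ∧ dx_{(c)} with (a < b < c) sorted:
  d(z*(-w + x)) includes (∂/∂w)(z*(-w + x)) dw = (-z) dw, which multiplied by dx ∧ dz gives (-z) dx ∧ dz ∧ dw
  d(-2*w^2 + 2*x*y + 3*y*z) includes (∂/∂y)(-2*w^2 + 2*x*y + 3*y*z) dy = (2*x + 3*z) dy, which multiplied by dx ∧ dw gives (-2*x - 3*z) dx ∧ dy ∧ dw
  d(-2*w^2 + 2*x*y + 3*y*z) includes (∂/∂z)(-2*w^2 + 2*x*y + 3*y*z) dz = (3*y) dz, which multiplied by dx ∧ dw gives (-3*y) dx ∧ dz ∧ dw
  d(-2*w*z + x^2 + x*y) includes (∂/∂x)(-2*w*z + x^2 + x*y) dx = (2*x + y) dx, which multiplied by dy ∧ dz gives (2*x + y) dx ∧ dy ∧ dz
  d(-2*w*z + x^2 + x*y) includes (∂/∂w)(-2*w*z + x^2 + x*y) dw = (-2*z) dw, which multiplied by dy ∧ dz gives (-2*z) dy ∧ dz ∧ dw
  d(3*x^2 + 2*y*z) includes (∂/∂x)(3*x^2 + 2*y*z) dx = (6*x) dx, which multiplied by dy ∧ dw gives (6*x) dx ∧ dy ∧ dw
  d(3*x^2 + 2*y*z) includes (∂/∂z)(3*x^2 + 2*y*z) dz = (2*y) dz, which multiplied by dy ∧ dw gives (-2*y) dy ∧ dz ∧ dw
Collecting like 3-forms: d(omega) = (-3*y - z) dx ∧ dz ∧ dw + (4*x - 3*z) dx ∧ dy ∧ dw + (2*x + y) dx ∧ dy ∧ dz + (-2*y - 2*z) dy ∧ dz ∧ dw.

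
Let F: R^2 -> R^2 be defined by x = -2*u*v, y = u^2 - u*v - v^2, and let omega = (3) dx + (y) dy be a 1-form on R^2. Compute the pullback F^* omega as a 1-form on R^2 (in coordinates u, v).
F^* omega = (2*u^3 - 3*u^2*v - u*v^2 + v^3 - 6*v) du + (-u^3 - u^2*v + 3*u*v^2 - 6*u + 2*v^3) dv

Using F^*(f dg) = (f ∘ F) d(g ∘ F), substitute each coordinate x_i by F_i(u, v) in f_i, and replace dx_i by d F_i = (∂F_i/∂u) du + (∂F_i/∂v) dv.
  For the x component: f_1(F) = 3; d F_1 = (-2*v) du + (-2*u) dv
  For the y component: f_2(F) = u^2 - u*v - v^2; d F_2 = (2*u - v) du + (-u - 2*v) dv
Combining and collecting du, dv coefficients:
  coeff of du: 2*u^3 - 3*u^2*v - u*v^2 + v^3 - 6*v
  coeff of dv: -u^3 - u^2*v + 3*u*v^2 - 6*u + 2*v^3
F^* omega = (2*u^3 - 3*u^2*v - u*v^2 + v^3 - 6*v) du + (-u^3 - u^2*v + 3*u*v^2 - 6*u + 2*v^3) dv.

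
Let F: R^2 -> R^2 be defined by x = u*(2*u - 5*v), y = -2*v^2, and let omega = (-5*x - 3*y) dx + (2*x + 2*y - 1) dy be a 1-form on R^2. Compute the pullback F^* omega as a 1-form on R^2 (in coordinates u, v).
F^* omega = (-40*u^3 + 150*u^2*v - 101*u*v^2 - 30*v^3) du + (50*u^3 - 141*u^2*v + 10*u*v^2 + 16*v^3 + 4*v) dv

Using F^*(f dg) = (f ∘ F) d(g ∘ F), substitute each coordinate x_i by F_i(u, v) in f_i, and replace dx_i by d F_i = (∂F_i/∂u) du + (∂F_i/∂v) dv.
  For the x component: f_1(F) = -10*u^2 + 25*u*v + 6*v^2; d F_1 = (4*u - 5*v) du + (-5*u) dv
  For the y component: f_2(F) = 4*u^2 - 10*u*v - 4*v^2 - 1; d F_2 = (0) du + (-4*v) dv
Combining and collecting du, dv coefficients:
  coeff of du: -40*u^3 + 150*u^2*v - 101*u*v^2 - 30*v^3
  coeff of dv: 50*u^3 - 141*u^2*v + 10*u*v^2 + 16*v^3 + 4*v
F^* omega = (-40*u^3 + 150*u^2*v - 101*u*v^2 - 30*v^3) du + (50*u^3 - 141*u^2*v + 10*u*v^2 + 16*v^3 + 4*v) dv.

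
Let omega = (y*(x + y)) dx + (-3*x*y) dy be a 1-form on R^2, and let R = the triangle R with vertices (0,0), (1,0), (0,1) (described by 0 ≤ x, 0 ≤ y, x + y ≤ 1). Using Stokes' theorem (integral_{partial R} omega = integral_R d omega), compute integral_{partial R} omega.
integral_(partial R) omega = -1

Stokes: integral_partial_R omega = integral_R d omega with d omega = (∂Q/∂x - ∂P/∂y) dx ∧ dy.
  ∂Q/∂x = -3*y
  ∂P/∂y = x + 2*y
  integrand = ∂Q/∂x - ∂P/∂y = -x - 5*y.
Integrating over R: integral_0^1 integral_0^{1-x} (-x - 5*y) dy dx = -1.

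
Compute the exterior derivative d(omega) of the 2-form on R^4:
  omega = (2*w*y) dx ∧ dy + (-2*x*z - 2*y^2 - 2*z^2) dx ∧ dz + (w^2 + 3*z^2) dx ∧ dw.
d(omega) = (2*y) dx ∧ dy ∧ dw + (4*y) dx ∧ dy ∧ dz + (-6*z) dx ∧ dz ∧ dw

For a 2-form omega = sum_{i<j} g_{ij} dx_i ∧ dx_j, the exterior derivative is
  d(omega) = sum_{i<j} d(g_{ij}) ∧ dx_i ∧ dx_j = sum_{i<j, k} (∂g_{ij}/∂x_k) dx_k ∧ dx_i ∧ dx_j.
Expand each term, using dx_k ∧ dx_i ∧ dx_j = sgn(permutation) dx_{(a)} ∧ dx_{(b)} ∧ dx_{(c)} with (a < b < c) sorted:
  d(2*w*y) includes (∂/∂w)(2*w*y) dw = (2*y) dw, which multiplied by dx ∧ dy gives (2*y) dx ∧ dy ∧ dw
  d(-2*x*z - 2*y^2 - 2*z^2) includes (∂/∂y)(-2*x*z - 2*y^2 - 2*z^2) dy = (-4*y) dy, which multiplied by dx ∧ dz gives (4*y) dx ∧ dy ∧ dz
  d(w^2 + 3*z^2) includes (∂/∂z)(w^2 + 3*z^2) dz = (6*z) dz, which multiplied by dx ∧ dw gives (-6*z) dx ∧ dz ∧ dw
Collecting like 3-forms: d(omega) = (2*y) dx ∧ dy ∧ dw + (4*y) dx ∧ dy ∧ dz + (-6*z) dx ∧ dz ∧ dw.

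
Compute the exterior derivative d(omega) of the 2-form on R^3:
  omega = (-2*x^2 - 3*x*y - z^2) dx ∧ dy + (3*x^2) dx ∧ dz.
d(omega) = (-2*z) dx ∧ dy ∧ dz

For a 2-form omega = sum_{i<j} g_{ij} dx_i ∧ dx_j, the exterior derivative is
  d(omega) = sum_{i<j} d(g_{ij}) ∧ dx_i ∧ dx_j = sum_{i<j, k} (∂g_{ij}/∂x_k) dx_k ∧ dx_i ∧ dx_j.
Expand each term, using dx_k ∧ dx_i ∧ dx_j = sgn(permutation) dx_{(a)} ∧ dx_{(b)} ∧ dx_{(c)} with (a < b < c) sorted:
  d(-2*x^2 - 3*x*y - z^2) includes (∂/∂z)(-2*x^2 - 3*x*y - z^2) dz = (-2*z) dz, which multiplied by dx ∧ dy gives (-2*z) dx ∧ dy ∧ dz
Collecting like 3-forms: d(omega) = (-2*z) dx ∧ dy ∧ dz.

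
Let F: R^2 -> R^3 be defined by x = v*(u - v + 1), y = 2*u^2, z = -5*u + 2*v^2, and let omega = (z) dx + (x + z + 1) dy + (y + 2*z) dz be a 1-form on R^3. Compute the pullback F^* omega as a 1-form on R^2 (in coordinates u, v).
F^* omega = (4*u^2*v - 30*u^2 + 4*u*v^2 - u*v + 54*u + 2*v^3 - 20*v^2) du + (8*u^2*v - 5*u^2 + 2*u*v^2 - 30*u*v - 5*u + 12*v^3 + 2*v^2) dv

Using F^*(f dg) = (f ∘ F) d(g ∘ F), substitute each coordinate x_i by F_i(u, v) in f_i, and replace dx_i by d F_i = (∂F_i/∂u) du + (∂F_i/∂v) dv.
  For the x component: f_1(F) = -5*u + 2*v^2; d F_1 = (v) du + (u - 2*v + 1) dv
  For the y component: f_2(F) = u*v - 5*u + v^2 + v + 1; d F_2 = (4*u) du + (0) dv
  For the z component: f_3(F) = 2*u^2 - 10*u + 4*v^2; d F_3 = (-5) du + (4*v) dv
Combining and collecting du, dv coefficients:
  coeff of du: 4*u^2*v - 30*u^2 + 4*u*v^2 - u*v + 54*u + 2*v^3 - 20*v^2
  coeff of dv: 8*u^2*v - 5*u^2 + 2*u*v^2 - 30*u*v - 5*u + 12*v^3 + 2*v^2
F^* omega = (4*u^2*v - 30*u^2 + 4*u*v^2 - u*v + 54*u + 2*v^3 - 20*v^2) du + (8*u^2*v - 5*u^2 + 2*u*v^2 - 30*u*v - 5*u + 12*v^3 + 2*v^2) dv.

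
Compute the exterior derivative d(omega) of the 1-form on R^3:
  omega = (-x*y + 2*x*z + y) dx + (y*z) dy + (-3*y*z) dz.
d(omega) = (x - 1) dx ∧ dy + (-2*x) dx ∧ dz + (-y - 3*z) dy ∧ dz

For a 1-form omega = sum_i f_i dx_i, the exterior derivative is
  d(omega) = sum_{i < j} (∂f_j/∂x_i - ∂f_i/∂x_j) dx_i ∧ dx_j.
  coefficient of dx ∧ dy: ∂f_2/∂x - ∂f_1/∂y = ∂(y*z)/∂x - ∂(-x*y + 2*x*z + y)/∂y = x - 1
  coefficient of dx ∧ dz: ∂f_3/∂x - ∂f_1/∂z = ∂(-3*y*z)/∂x - ∂(-x*y + 2*x*z + y)/∂z = -2*x
  coefficient of dy ∧ dz: ∂f_3/∂y - ∂f_2/∂z = ∂(-3*y*z)/∂y - ∂(y*z)/∂z = -y - 3*z
Assembling: d(omega) = (x - 1) dx ∧ dy + (-2*x) dx ∧ dz + (-y - 3*z) dy ∧ dz.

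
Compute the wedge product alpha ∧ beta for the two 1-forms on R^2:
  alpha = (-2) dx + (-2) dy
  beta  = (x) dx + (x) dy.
alpha ∧ beta = 0

Distribute the wedge, using dx_i ∧ dx_j = -dx_j ∧ dx_i and dx_i ∧ dx_i = 0. For each pair (i, j) with i < j, the coefficient of dx_i ∧ dx_j in alpha ∧ beta is (alpha_i * beta_j - alpha_j * beta_i). Collecting: alpha ∧ beta = 0.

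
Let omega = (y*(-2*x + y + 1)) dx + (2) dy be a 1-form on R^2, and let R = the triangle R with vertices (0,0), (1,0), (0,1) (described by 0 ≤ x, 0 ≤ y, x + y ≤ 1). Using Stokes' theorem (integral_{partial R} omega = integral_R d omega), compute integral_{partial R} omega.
integral_(partial R) omega = -1/2

Stokes: integral_partial_R omega = integral_R d omega with d omega = (∂Q/∂x - ∂P/∂y) dx ∧ dy.
  ∂Q/∂x = 0
  ∂P/∂y = -2*x + 2*y + 1
  integrand = ∂Q/∂x - ∂P/∂y = 2*x - 2*y - 1.
Integrating over R: integral_0^1 integral_0^{1-x} (2*x - 2*y - 1) dy dx = -1/2.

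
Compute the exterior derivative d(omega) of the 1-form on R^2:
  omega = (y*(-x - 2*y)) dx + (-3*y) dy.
d(omega) = (x + 4*y) dx ∧ dy

For a 1-form omega = sum_i f_i dx_i, the exterior derivative is
  d(omega) = sum_{i < j} (∂f_j/∂x_i - ∂f_i/∂x_j) dx_i ∧ dx_j.
  coefficient of dx ∧ dy: ∂f_2/∂x - ∂f_1/∂y = ∂(-3*y)/∂x - ∂(y*(-x - 2*y))/∂y = x + 4*y
Assembling: d(omega) = (x + 4*y) dx ∧ dy.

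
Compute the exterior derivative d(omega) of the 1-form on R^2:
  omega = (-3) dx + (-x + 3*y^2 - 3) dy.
d(omega) = (-1) dx ∧ dy

For a 1-form omega = sum_i f_i dx_i, the exterior derivative is
  d(omega) = sum_{i < j} (∂f_j/∂x_i - ∂f_i/∂x_j) dx_i ∧ dx_j.
  coefficient of dx ∧ dy: ∂f_2/∂x - ∂f_1/∂y = ∂(-x + 3*y^2 - 3)/∂x - ∂(-3)/∂y = -1
Assembling: d(omega) = (-1) dx ∧ dy.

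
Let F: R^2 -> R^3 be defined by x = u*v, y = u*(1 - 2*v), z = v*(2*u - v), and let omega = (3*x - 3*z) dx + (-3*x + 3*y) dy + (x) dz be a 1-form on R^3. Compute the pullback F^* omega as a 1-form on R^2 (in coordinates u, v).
F^* omega = (17*u*v^2 - 15*u*v + 3*u + 3*v^3) du + (u*(17*u*v - 6*u + v^2)) dv

Using F^*(f dg) = (f ∘ F) d(g ∘ F), substitute each coordinate x_i by F_i(u, v) in f_i, and replace dx_i by d F_i = (∂F_i/∂u) du + (∂F_i/∂v) dv.
  For the x component: f_1(F) = 3*v*(-u + v); d F_1 = (v) du + (u) dv
  For the y component: f_2(F) = 3*u*(1 - 3*v); d F_2 = (1 - 2*v) du + (-2*u) dv
  For the z component: f_3(F) = u*v; d F_3 = (2*v) du + (2*u - 2*v) dv
Combining and collecting du, dv coefficients:
  coeff of du: 17*u*v^2 - 15*u*v + 3*u + 3*v^3
  coeff of dv: u*(17*u*v - 6*u + v^2)
F^* omega = (17*u*v^2 - 15*u*v + 3*u + 3*v^3) du + (u*(17*u*v - 6*u + v^2)) dv.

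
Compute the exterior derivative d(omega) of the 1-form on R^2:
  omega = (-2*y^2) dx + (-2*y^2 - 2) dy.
d(omega) = (4*y) dx ∧ dy

For a 1-form omega = sum_i f_i dx_i, the exterior derivative is
  d(omega) = sum_{i < j} (∂f_j/∂x_i - ∂f_i/∂x_j) dx_i ∧ dx_j.
  coefficient of dx ∧ dy: ∂f_2/∂x - ∂f_1/∂y = ∂(-2*y^2 - 2)/∂x - ∂(-2*y^2)/∂y = 4*y
Assembling: d(omega) = (4*y) dx ∧ dy.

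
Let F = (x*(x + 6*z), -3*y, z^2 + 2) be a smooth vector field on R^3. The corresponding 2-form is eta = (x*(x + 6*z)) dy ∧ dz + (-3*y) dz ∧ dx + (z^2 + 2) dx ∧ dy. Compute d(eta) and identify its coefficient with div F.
d(eta) = (2*x + 8*z - 3) dx ∧ dy ∧ dz; div F = 2*x + 8*z - 3

For a 2-form in R^3 of the form above, applying d gives a 3-form with coefficient ∂P/∂x + ∂Q/∂y + ∂R/∂z:
  ∂P/∂x = 2*x + 6*z
  ∂Q/∂y = -3
  ∂R/∂z = 2*z
Sum = 2*x + 8*z - 3, which is exactly div F.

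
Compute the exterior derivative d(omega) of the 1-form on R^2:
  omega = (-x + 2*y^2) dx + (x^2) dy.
d(omega) = (2*x - 4*y) dx ∧ dy

For a 1-form omega = sum_i f_i dx_i, the exterior derivative is
  d(omega) = sum_{i < j} (∂f_j/∂x_i - ∂f_i/∂x_j) dx_i ∧ dx_j.
  coefficient of dx ∧ dy: ∂f_2/∂x - ∂f_1/∂y = ∂(x^2)/∂x - ∂(-x + 2*y^2)/∂y = 2*x - 4*y
Assembling: d(omega) = (2*x - 4*y) dx ∧ dy.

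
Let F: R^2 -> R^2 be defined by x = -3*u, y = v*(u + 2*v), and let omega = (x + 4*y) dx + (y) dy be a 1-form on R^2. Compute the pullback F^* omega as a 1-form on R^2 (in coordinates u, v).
F^* omega = (u*v^2 - 12*u*v + 9*u + 2*v^3 - 24*v^2) du + (v*(u^2 + 6*u*v + 8*v^2)) dv

Using F^*(f dg) = (f ∘ F) d(g ∘ F), substitute each coordinate x_i by F_i(u, v) in f_i, and replace dx_i by d F_i = (∂F_i/∂u) du + (∂F_i/∂v) dv.
  For the x component: f_1(F) = 4*u*v - 3*u + 8*v^2; d F_1 = (-3) du + (0) dv
  For the y component: f_2(F) = v*(u + 2*v); d F_2 = (v) du + (u + 4*v) dv
Combining and collecting du, dv coefficients:
  coeff of du: u*v^2 - 12*u*v + 9*u + 2*v^3 - 24*v^2
  coeff of dv: v*(u^2 + 6*u*v + 8*v^2)
F^* omega = (u*v^2 - 12*u*v + 9*u + 2*v^3 - 24*v^2) du + (v*(u^2 + 6*u*v + 8*v^2)) dv.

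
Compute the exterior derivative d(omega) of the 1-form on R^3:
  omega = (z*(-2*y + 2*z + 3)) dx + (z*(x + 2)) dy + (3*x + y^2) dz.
d(omega) = (3*z) dx ∧ dy + (2*y - 4*z) dx ∧ dz + (-x + 2*y - 2) dy ∧ dz

For a 1-form omega = sum_i f_i dx_i, the exterior derivative is
  d(omega) = sum_{i < j} (∂f_j/∂x_i - ∂f_i/∂x_j) dx_i ∧ dx_j.
  coefficient of dx ∧ dy: ∂f_2/∂x - ∂f_1/∂y = ∂(z*(x + 2))/∂x - ∂(z*(-2*y + 2*z + 3))/∂y = 3*z
  coefficient of dx ∧ dz: ∂f_3/∂x - ∂f_1/∂z = ∂(3*x + y^2)/∂x - ∂(z*(-2*y + 2*z + 3))/∂z = 2*y - 4*z
  coefficient of dy ∧ dz: ∂f_3/∂y - ∂f_2/∂z = ∂(3*x + y^2)/∂y - ∂(z*(x + 2))/∂z = -x + 2*y - 2
Assembling: d(omega) = (3*z) dx ∧ dy + (2*y - 4*z) dx ∧ dz + (-x + 2*y - 2) dy ∧ dz.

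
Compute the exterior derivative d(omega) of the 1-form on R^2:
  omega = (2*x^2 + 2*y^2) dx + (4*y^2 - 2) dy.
d(omega) = (-4*y) dx ∧ dy

For a 1-form omega = sum_i f_i dx_i, the exterior derivative is
  d(omega) = sum_{i < j} (∂f_j/∂x_i - ∂f_i/∂x_j) dx_i ∧ dx_j.
  coefficient of dx ∧ dy: ∂f_2/∂x - ∂f_1/∂y = ∂(4*y^2 - 2)/∂x - ∂(2*x^2 + 2*y^2)/∂y = -4*y
Assembling: d(omega) = (-4*y) dx ∧ dy.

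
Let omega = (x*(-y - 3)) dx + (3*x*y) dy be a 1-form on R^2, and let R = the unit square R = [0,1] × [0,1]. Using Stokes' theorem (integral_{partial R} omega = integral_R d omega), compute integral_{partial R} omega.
integral_(partial R) omega = 2

Stokes: integral_partial_R omega = integral_R d omega with d omega = (∂Q/∂x - ∂P/∂y) dx ∧ dy.
  ∂Q/∂x = 3*y
  ∂P/∂y = -x
  integrand = ∂Q/∂x - ∂P/∂y = x + 3*y.
Integrating over R: integral_0^1 integral_0^1 (x + 3*y) dx dy = 2.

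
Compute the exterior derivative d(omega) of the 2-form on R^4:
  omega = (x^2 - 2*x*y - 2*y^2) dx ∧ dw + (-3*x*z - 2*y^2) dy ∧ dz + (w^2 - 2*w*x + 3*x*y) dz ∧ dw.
d(omega) = (2*x + 4*y) dx ∧ dy ∧ dw + (-3*z) dx ∧ dy ∧ dz + (-2*w + 3*y) dx ∧ dz ∧ dw + (3*x) dy ∧ dz ∧ dw

For a 2-form omega = sum_{i<j} g_{ij} dx_i ∧ dx_j, the exterior derivative is
  d(omega) = sum_{i<j} d(g_{ij}) ∧ dx_i ∧ dx_j = sum_{i<j, k} (∂g_{ij}/∂x_k) dx_k ∧ dx_i ∧ dx_j.
Expand each term, using dx_k ∧ dx_i ∧ dx_j = sgn(permutation) dx_{(a)} ∧ dx_{(b)} ∧ dx_{(c)} with (a < b < c) sorted:
  d(x^2 - 2*x*y - 2*y^2) includes (∂/∂y)(x^2 - 2*x*y - 2*y^2) dy = (-2*x - 4*y) dy, which multiplied by dx ∧ dw gives (2*x + 4*y) dx ∧ dy ∧ dw
  d(-3*x*z - 2*y^2) includes (∂/∂x)(-3*x*z - 2*y^2) dx = (-3*z) dx, which multiplied by dy ∧ dz gives (-3*z) dx ∧ dy ∧ dz
  d(w^2 - 2*w*x + 3*x*y) includes (∂/∂x)(w^2 - 2*w*x + 3*x*y) dx = (-2*w + 3*y) dx, which multiplied by dz ∧ dw gives (-2*w + 3*y) dx ∧ dz ∧ dw
  d(w^2 - 2*w*x + 3*x*y) includes (∂/∂y)(w^2 - 2*w*x + 3*x*y) dy = (3*x) dy, which multiplied by dz ∧ dw gives (3*x) dy ∧ dz ∧ dw
Collecting like 3-forms: d(omega) = (2*x + 4*y) dx ∧ dy ∧ dw + (-3*z) dx ∧ dy ∧ dz + (-2*w + 3*y) dx ∧ dz ∧ dw + (3*x) dy ∧ dz ∧ dw.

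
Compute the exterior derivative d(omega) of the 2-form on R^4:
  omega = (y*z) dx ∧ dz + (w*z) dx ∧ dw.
d(omega) = (-z) dx ∧ dy ∧ dz + (-w) dx ∧ dz ∧ dw

For a 2-form omega = sum_{i<j} g_{ij} dx_i ∧ dx_j, the exterior derivative is
  d(omega) = sum_{i<j} d(g_{ij}) ∧ dx_i ∧ dx_j = sum_{i<j, k} (∂g_{ij}/∂x_k) dx_k ∧ dx_i ∧ dx_j.
Expand each term, using dx_k ∧ dx_i ∧ dx_j = sgn(permutation) dx_{(a)} ∧ dx_{(b)} ∧ dx_{(c)} with (a < b < c) sorted:
  d(y*z) includes (∂/∂y)(y*z) dy = (z) dy, which multiplied by dx ∧ dz gives (-z) dx ∧ dy ∧ dz
  d(w*z) includes (∂/∂z)(w*z) dz = (w) dz, which multiplied by dx ∧ dw gives (-w) dx ∧ dz ∧ dw
Collecting like 3-forms: d(omega) = (-z) dx ∧ dy ∧ dz + (-w) dx ∧ dz ∧ dw.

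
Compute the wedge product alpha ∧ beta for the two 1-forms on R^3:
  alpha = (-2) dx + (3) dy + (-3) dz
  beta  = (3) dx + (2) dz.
alpha ∧ beta = (5) dx ∧ dz + (-9) dx ∧ dy + (6) dy ∧ dz

Distribute the wedge, using dx_i ∧ dx_j = -dx_j ∧ dx_i and dx_i ∧ dx_i = 0. For each pair (i, j) with i < j, the coefficient of dx_i ∧ dx_j in alpha ∧ beta is (alpha_i * beta_j - alpha_j * beta_i). Collecting: alpha ∧ beta = (5) dx ∧ dz + (-9) dx ∧ dy + (6) dy ∧ dz.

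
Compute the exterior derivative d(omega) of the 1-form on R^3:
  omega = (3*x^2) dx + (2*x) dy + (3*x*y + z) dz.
d(omega) = (2) dx ∧ dy + (3*y) dx ∧ dz + (3*x) dy ∧ dz

For a 1-form omega = sum_i f_i dx_i, the exterior derivative is
  d(omega) = sum_{i < j} (∂f_j/∂x_i - ∂f_i/∂x_j) dx_i ∧ dx_j.
  coefficient of dx ∧ dy: ∂f_2/∂x - ∂f_1/∂y = ∂(2*x)/∂x - ∂(3*x^2)/∂y = 2
  coefficient of dx ∧ dz: ∂f_3/∂x - ∂f_1/∂z = ∂(3*x*y + z)/∂x - ∂(3*x^2)/∂z = 3*y
  coefficient of dy ∧ dz: ∂f_3/∂y - ∂f_2/∂z = ∂(3*x*y + z)/∂y - ∂(2*x)/∂z = 3*x
Assembling: d(omega) = (2) dx ∧ dy + (3*y) dx ∧ dz + (3*x) dy ∧ dz.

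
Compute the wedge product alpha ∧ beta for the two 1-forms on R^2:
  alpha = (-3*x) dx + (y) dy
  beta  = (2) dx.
alpha ∧ beta = (-2*y) dx ∧ dy

Distribute the wedge, using dx_i ∧ dx_j = -dx_j ∧ dx_i and dx_i ∧ dx_i = 0. For each pair (i, j) with i < j, the coefficient of dx_i ∧ dx_j in alpha ∧ beta is (alpha_i * beta_j - alpha_j * beta_i). Collecting: alpha ∧ beta = (-2*y) dx ∧ dy.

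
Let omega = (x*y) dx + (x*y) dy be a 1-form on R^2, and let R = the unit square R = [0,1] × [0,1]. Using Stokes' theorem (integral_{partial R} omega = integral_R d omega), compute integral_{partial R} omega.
integral_(partial R) omega = 0

Stokes: integral_partial_R omega = integral_R d omega with d omega = (∂Q/∂x - ∂P/∂y) dx ∧ dy.
  ∂Q/∂x = y
  ∂P/∂y = x
  integrand = ∂Q/∂x - ∂P/∂y = -x + y.
Integrating over R: integral_0^1 integral_0^1 (-x + y) dx dy = 0.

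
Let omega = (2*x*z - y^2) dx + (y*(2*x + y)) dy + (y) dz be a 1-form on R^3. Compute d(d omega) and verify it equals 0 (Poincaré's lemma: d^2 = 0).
d(d omega) = 0

Step 1: d omega = sum_{i<j} (∂f_j/∂x_i - ∂f_i/∂x_j) dx_i ∧ dx_j:
  coeff of dx ∧ dy: 4*y
  coeff of dx ∧ dz: -2*x
  coeff of dy ∧ dz: 1
Step 2: Apply d again to each 2-form coefficient. The only possible 3-form in R^3 is dx ∧ dy ∧ dz, with coefficient
  ∂(coeff of dy∧dz)/∂x - ∂(coeff of dx∧dz)/∂y + ∂(coeff of dx∧dy)/∂z
  = ∂/∂x (1) - ∂/∂y (-2*x) + ∂/∂z (4*y).
Each of these terms simplifies to sums of mixed partials that cancel in pairs. The result is 0 (by equality of mixed partials for smooth functions — Schwarz / Clairaut).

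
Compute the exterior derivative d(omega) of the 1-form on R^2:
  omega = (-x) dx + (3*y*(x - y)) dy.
d(omega) = (3*y) dx ∧ dy

For a 1-form omega = sum_i f_i dx_i, the exterior derivative is
  d(omega) = sum_{i < j} (∂f_j/∂x_i - ∂f_i/∂x_j) dx_i ∧ dx_j.
  coefficient of dx ∧ dy: ∂f_2/∂x - ∂f_1/∂y = ∂(3*y*(x - y))/∂x - ∂(-x)/∂y = 3*y
Assembling: d(omega) = (3*y) dx ∧ dy.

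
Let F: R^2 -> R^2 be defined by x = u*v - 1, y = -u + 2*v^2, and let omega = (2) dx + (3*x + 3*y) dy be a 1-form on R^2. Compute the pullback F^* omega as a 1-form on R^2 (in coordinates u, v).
F^* omega = (-3*u*v + 3*u - 6*v^2 + 2*v + 3) du + (12*u*v^2 - 12*u*v + 2*u + 24*v^3 - 12*v) dv

Using F^*(f dg) = (f ∘ F) d(g ∘ F), substitute each coordinate x_i by F_i(u, v) in f_i, and replace dx_i by d F_i = (∂F_i/∂u) du + (∂F_i/∂v) dv.
  For the x component: f_1(F) = 2; d F_1 = (v) du + (u) dv
  For the y component: f_2(F) = 3*u*v - 3*u + 6*v^2 - 3; d F_2 = (-1) du + (4*v) dv
Combining and collecting du, dv coefficients:
  coeff of du: -3*u*v + 3*u - 6*v^2 + 2*v + 3
  coeff of dv: 12*u*v^2 - 12*u*v + 2*u + 24*v^3 - 12*v
F^* omega = (-3*u*v + 3*u - 6*v^2 + 2*v + 3) du + (12*u*v^2 - 12*u*v + 2*u + 24*v^3 - 12*v) dv.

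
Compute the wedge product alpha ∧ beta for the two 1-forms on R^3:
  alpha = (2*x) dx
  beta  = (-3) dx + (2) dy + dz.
alpha ∧ beta = (4*x) dx ∧ dy + (2*x) dx ∧ dz

Distribute the wedge, using dx_i ∧ dx_j = -dx_j ∧ dx_i and dx_i ∧ dx_i = 0. For each pair (i, j) with i < j, the coefficient of dx_i ∧ dx_j in alpha ∧ beta is (alpha_i * beta_j - alpha_j * beta_i). Collecting: alpha ∧ beta = (4*x) dx ∧ dy + (2*x) dx ∧ dz.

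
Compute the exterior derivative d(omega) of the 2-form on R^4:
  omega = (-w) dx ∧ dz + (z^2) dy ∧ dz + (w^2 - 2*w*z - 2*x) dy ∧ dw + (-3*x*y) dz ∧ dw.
d(omega) = (-3*y - 1) dx ∧ dz ∧ dw + (-2) dx ∧ dy ∧ dw + (2*w - 3*x) dy ∧ dz ∧ dw

For a 2-form omega = sum_{i<j} g_{ij} dx_i ∧ dx_j, the exterior derivative is
  d(omega) = sum_{i<j} d(g_{ij}) ∧ dx_i ∧ dx_j = sum_{i<j, k} (∂g_{ij}/∂x_k) dx_k ∧ dx_i ∧ dx_j.
Expand each term, using dx_k ∧ dx_i ∧ dx_j = sgn(permutation) dx_{(a)} ∧ dx_{(b)} ∧ dx_{(c)} with (a < b < c) sorted:
  d(-w) includes (∂/∂w)(-w) dw = (-1) dw, which multiplied by dx ∧ dz gives (-1) dx ∧ dz ∧ dw
  d(w^2 - 2*w*z - 2*x) includes (∂/∂x)(w^2 - 2*w*z - 2*x) dx = (-2) dx, which multiplied by dy ∧ dw gives (-2) dx ∧ dy ∧ dw
  d(w^2 - 2*w*z - 2*x) includes (∂/∂z)(w^2 - 2*w*z - 2*x) dz = (-2*w) dz, which multiplied by dy ∧ dw gives (2*w) dy ∧ dz ∧ dw
  d(-3*x*y) includes (∂/∂x)(-3*x*y) dx = (-3*y) dx, which multiplied by dz ∧ dw gives (-3*y) dx ∧ dz ∧ dw
  d(-3*x*y) includes (∂/∂y)(-3*x*y) dy = (-3*x) dy, which multiplied by dz ∧ dw gives (-3*x) dy ∧ dz ∧ dw
Collecting like 3-forms: d(omega) = (-3*y - 1) dx ∧ dz ∧ dw + (-2) dx ∧ dy ∧ dw + (2*w - 3*x) dy ∧ dz ∧ dw.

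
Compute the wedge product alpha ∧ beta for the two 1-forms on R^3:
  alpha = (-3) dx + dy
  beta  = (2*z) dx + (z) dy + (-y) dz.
alpha ∧ beta = (-5*z) dx ∧ dy + (3*y) dx ∧ dz + (-y) dy ∧ dz

Distribute the wedge, using dx_i ∧ dx_j = -dx_j ∧ dx_i and dx_i ∧ dx_i = 0. For each pair (i, j) with i < j, the coefficient of dx_i ∧ dx_j in alpha ∧ beta is (alpha_i * beta_j - alpha_j * beta_i). Collecting: alpha ∧ beta = (-5*z) dx ∧ dy + (3*y) dx ∧ dz + (-y) dy ∧ dz.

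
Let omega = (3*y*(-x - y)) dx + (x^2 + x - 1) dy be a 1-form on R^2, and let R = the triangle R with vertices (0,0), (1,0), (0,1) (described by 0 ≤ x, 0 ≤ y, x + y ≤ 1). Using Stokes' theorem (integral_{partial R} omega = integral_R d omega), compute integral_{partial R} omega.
integral_(partial R) omega = 7/3

Stokes: integral_partial_R omega = integral_R d omega with d omega = (∂Q/∂x - ∂P/∂y) dx ∧ dy.
  ∂Q/∂x = 2*x + 1
  ∂P/∂y = -3*x - 6*y
  integrand = ∂Q/∂x - ∂P/∂y = 5*x + 6*y + 1.
Integrating over R: integral_0^1 integral_0^{1-x} (5*x + 6*y + 1) dy dx = 7/3.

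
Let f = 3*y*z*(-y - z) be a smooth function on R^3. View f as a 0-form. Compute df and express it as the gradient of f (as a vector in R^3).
df = (0) dx + (3*z*(-2*y - z)) dy + (3*y*(-y - 2*z)) dz; grad f = (0, 3*z*(-2*y - z), 3*y*(-y - 2*z))

For a 0-form f, d f = (∂f/∂x) dx + (∂f/∂y) dy + (∂f/∂z) dz. The components of the vector representation are exactly the entries of grad f in Cartesian coordinates:
  ∂f/∂x = 0
  ∂f/∂y = 3*z*(-2*y - z)
  ∂f/∂z = 3*y*(-y - 2*z).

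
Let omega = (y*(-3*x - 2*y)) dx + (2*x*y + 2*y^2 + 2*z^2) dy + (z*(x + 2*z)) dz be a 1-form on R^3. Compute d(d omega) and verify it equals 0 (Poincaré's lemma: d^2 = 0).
d(d omega) = 0

Step 1: d omega = sum_{i<j} (∂f_j/∂x_i - ∂f_i/∂x_j) dx_i ∧ dx_j:
  coeff of dx ∧ dy: 3*x + 6*y
  coeff of dx ∧ dz: z
  coeff of dy ∧ dz: -4*z
Step 2: Apply d again to each 2-form coefficient. The only possible 3-form in R^3 is dx ∧ dy ∧ dz, with coefficient
  ∂(coeff of dy∧dz)/∂x - ∂(coeff of dx∧dz)/∂y + ∂(coeff of dx∧dy)/∂z
  = ∂/∂x (-4*z) - ∂/∂y (z) + ∂/∂z (3*x + 6*y).
Each of these terms simplifies to sums of mixed partials that cancel in pairs. The result is 0 (by equality of mixed partials for smooth functions — Schwarz / Clairaut).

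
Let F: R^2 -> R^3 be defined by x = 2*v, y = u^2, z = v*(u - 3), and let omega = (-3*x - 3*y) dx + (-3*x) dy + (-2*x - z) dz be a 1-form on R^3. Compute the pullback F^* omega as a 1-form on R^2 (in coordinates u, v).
F^* omega = (v*(-u*v - 12*u - v)) du + (-u^2*v - 6*u^2 + 2*u*v - 9*v) dv

Using F^*(f dg) = (f ∘ F) d(g ∘ F), substitute each coordinate x_i by F_i(u, v) in f_i, and replace dx_i by d F_i = (∂F_i/∂u) du + (∂F_i/∂v) dv.
  For the x component: f_1(F) = -3*u^2 - 6*v; d F_1 = (0) du + (2) dv
  For the y component: f_2(F) = -6*v; d F_2 = (2*u) du + (0) dv
  For the z component: f_3(F) = v*(-u - 1); d F_3 = (v) du + (u - 3) dv
Combining and collecting du, dv coefficients:
  coeff of du: v*(-u*v - 12*u - v)
  coeff of dv: -u^2*v - 6*u^2 + 2*u*v - 9*v
F^* omega = (v*(-u*v - 12*u - v)) du + (-u^2*v - 6*u^2 + 2*u*v - 9*v) dv.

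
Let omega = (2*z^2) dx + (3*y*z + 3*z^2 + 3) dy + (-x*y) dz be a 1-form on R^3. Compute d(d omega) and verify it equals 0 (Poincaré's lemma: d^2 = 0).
d(d omega) = 0

Step 1: d omega = sum_{i<j} (∂f_j/∂x_i - ∂f_i/∂x_j) dx_i ∧ dx_j:
  coeff of dx ∧ dy: 0
  coeff of dx ∧ dz: -y - 4*z
  coeff of dy ∧ dz: -x - 3*y - 6*z
Step 2: Apply d again to each 2-form coefficient. The only possible 3-form in R^3 is dx ∧ dy ∧ dz, with coefficient
  ∂(coeff of dy∧dz)/∂x - ∂(coeff of dx∧dz)/∂y + ∂(coeff of dx∧dy)/∂z
  = ∂/∂x (-x - 3*y - 6*z) - ∂/∂y (-y - 4*z) + ∂/∂z (0).
Each of these terms simplifies to sums of mixed partials that cancel in pairs. The result is 0 (by equality of mixed partials for smooth functions — Schwarz / Clairaut).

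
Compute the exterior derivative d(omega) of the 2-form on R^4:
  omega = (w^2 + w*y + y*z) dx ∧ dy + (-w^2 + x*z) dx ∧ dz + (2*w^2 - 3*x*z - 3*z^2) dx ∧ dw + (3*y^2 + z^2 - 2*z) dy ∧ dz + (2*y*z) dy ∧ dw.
d(omega) = (y) dx ∧ dy ∧ dz + (2*w + y) dx ∧ dy ∧ dw + (-2*w + 3*x + 6*z) dx ∧ dz ∧ dw + (-2*y) dy ∧ dz ∧ dw

For a 2-form omega = sum_{i<j} g_{ij} dx_i ∧ dx_j, the exterior derivative is
  d(omega) = sum_{i<j} d(g_{ij}) ∧ dx_i ∧ dx_j = sum_{i<j, k} (∂g_{ij}/∂x_k) dx_k ∧ dx_i ∧ dx_j.
Expand each term, using dx_k ∧ dx_i ∧ dx_j = sgn(permutation) dx_{(a)} ∧ dx_{(b)} ∧ dx_{(c)} with (a < b < c) sorted:
  d(w^2 + w*y + y*z) includes (∂/∂z)(w^2 + w*y + y*z) dz = (y) dz, which multiplied by dx ∧ dy gives (y) dx ∧ dy ∧ dz
  d(w^2 + w*y + y*z) includes (∂/∂w)(w^2 + w*y + y*z) dw = (2*w + y) dw, which multiplied by dx ∧ dy gives (2*w + y) dx ∧ dy ∧ dw
  d(-w^2 + x*z) includes (∂/∂w)(-w^2 + x*z) dw = (-2*w) dw, which multiplied by dx ∧ dz gives (-2*w) dx ∧ dz ∧ dw
  d(2*w^2 - 3*x*z - 3*z^2) includes (∂/∂z)(2*w^2 - 3*x*z - 3*z^2) dz = (-3*x - 6*z) dz, which multiplied by dx ∧ dw gives (3*x + 6*z) dx ∧ dz ∧ dw
  d(2*y*z) includes (∂/∂z)(2*y*z) dz = (2*y) dz, which multiplied by dy ∧ dw gives (-2*y) dy ∧ dz ∧ dw
Collecting like 3-forms: d(omega) = (y) dx ∧ dy ∧ dz + (2*w + y) dx ∧ dy ∧ dw + (-2*w + 3*x + 6*z) dx ∧ dz ∧ dw + (-2*y) dy ∧ dz ∧ dw.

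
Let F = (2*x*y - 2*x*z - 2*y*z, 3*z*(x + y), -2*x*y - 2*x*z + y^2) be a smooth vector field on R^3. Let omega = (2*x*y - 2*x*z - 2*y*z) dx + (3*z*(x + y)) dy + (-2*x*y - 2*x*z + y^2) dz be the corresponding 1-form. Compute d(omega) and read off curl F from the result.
d(omega) = (-5*x - y) dy ∧ dz + (-2*x + 2*z) dz ∧ dx + (-2*x + 5*z) dx ∧ dy; curl F = (-5*x - y, -2*x + 2*z, -2*x + 5*z)

d omega = sum_{i<j} (∂f_j/∂x_i - ∂f_i/∂x_j) dx_i ∧ dx_j. Under the identification (dy ∧ dz, dz ∧ dx, dx ∧ dy) ↔ (e_x, e_y, e_z), the coefficients are exactly the components of curl F. Compute:
  ∂R/∂y - ∂Q/∂z = (-2*x + 2*y) - (3*x + 3*y) = -5*x - y
  ∂P/∂z - ∂R/∂x = (-2*x - 2*y) - (-2*y - 2*z) = -2*x + 2*z
  ∂Q/∂x - ∂P/∂y = (3*z) - (2*x - 2*z) = -2*x + 5*z.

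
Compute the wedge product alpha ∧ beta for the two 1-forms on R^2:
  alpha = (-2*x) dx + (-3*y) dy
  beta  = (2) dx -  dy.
alpha ∧ beta = (2*x + 6*y) dx ∧ dy

Distribute the wedge, using dx_i ∧ dx_j = -dx_j ∧ dx_i and dx_i ∧ dx_i = 0. For each pair (i, j) with i < j, the coefficient of dx_i ∧ dx_j in alpha ∧ beta is (alpha_i * beta_j - alpha_j * beta_i). Collecting: alpha ∧ beta = (2*x + 6*y) dx ∧ dy.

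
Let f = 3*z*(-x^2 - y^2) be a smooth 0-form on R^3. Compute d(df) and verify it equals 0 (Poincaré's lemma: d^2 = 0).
d(df) = 0

Step 1: df = sum_i (∂f/∂x_i) dx_i = (-6*x*z) dx + (-6*y*z) dy + (-3*x^2 - 3*y^2) dz.
Step 2: Apply d again. Using the 1-form formula, the coefficient of dx ∧ dy in d(df) is ∂^2 f/∂x ∂y - ∂^2 f/∂y ∂x = (0) - (0) = 0 (equality of mixed partials for smooth f).
Similarly for dx ∧ dz and dy ∧ dz — all coefficients vanish. So d(df) = 0.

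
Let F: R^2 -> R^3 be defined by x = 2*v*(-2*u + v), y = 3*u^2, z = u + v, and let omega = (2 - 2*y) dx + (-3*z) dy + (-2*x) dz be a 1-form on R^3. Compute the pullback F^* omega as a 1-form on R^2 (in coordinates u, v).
F^* omega = (24*u^2*v - 18*u^2 - 10*u*v - 4*v^2 - 8*v) du + (24*u^3 - 24*u^2*v + 8*u*v - 8*u - 4*v^2 + 8*v) dv

Using F^*(f dg) = (f ∘ F) d(g ∘ F), substitute each coordinate x_i by F_i(u, v) in f_i, and replace dx_i by d F_i = (∂F_i/∂u) du + (∂F_i/∂v) dv.
  For the x component: f_1(F) = 2 - 6*u^2; d F_1 = (-4*v) du + (-4*u + 4*v) dv
  For the y component: f_2(F) = -3*u - 3*v; d F_2 = (6*u) du + (0) dv
  For the z component: f_3(F) = 4*v*(2*u - v); d F_3 = (1) du + (1) dv
Combining and collecting du, dv coefficients:
  coeff of du: 24*u^2*v - 18*u^2 - 10*u*v - 4*v^2 - 8*v
  coeff of dv: 24*u^3 - 24*u^2*v + 8*u*v - 8*u - 4*v^2 + 8*v
F^* omega = (24*u^2*v - 18*u^2 - 10*u*v - 4*v^2 - 8*v) du + (24*u^3 - 24*u^2*v + 8*u*v - 8*u - 4*v^2 + 8*v) dv.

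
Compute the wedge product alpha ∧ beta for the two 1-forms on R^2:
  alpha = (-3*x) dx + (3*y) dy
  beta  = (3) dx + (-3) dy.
alpha ∧ beta = (9*x - 9*y) dx ∧ dy

Distribute the wedge, using dx_i ∧ dx_j = -dx_j ∧ dx_i and dx_i ∧ dx_i = 0. For each pair (i, j) with i < j, the coefficient of dx_i ∧ dx_j in alpha ∧ beta is (alpha_i * beta_j - alpha_j * beta_i). Collecting: alpha ∧ beta = (9*x - 9*y) dx ∧ dy.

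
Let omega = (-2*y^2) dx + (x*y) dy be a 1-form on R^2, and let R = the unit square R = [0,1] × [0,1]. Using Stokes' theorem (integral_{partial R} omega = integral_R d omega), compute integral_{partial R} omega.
integral_(partial R) omega = 5/2

Stokes: integral_partial_R omega = integral_R d omega with d omega = (∂Q/∂x - ∂P/∂y) dx ∧ dy.
  ∂Q/∂x = y
  ∂P/∂y = -4*y
  integrand = ∂Q/∂x - ∂P/∂y = 5*y.
Integrating over R: integral_0^1 integral_0^1 (5*y) dx dy = 5/2.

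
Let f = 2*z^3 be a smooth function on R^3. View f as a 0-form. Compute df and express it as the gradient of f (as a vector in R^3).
df = (0) dx + (0) dy + (6*z^2) dz; grad f = (0, 0, 6*z^2)

For a 0-form f, d f = (∂f/∂x) dx + (∂f/∂y) dy + (∂f/∂z) dz. The components of the vector representation are exactly the entries of grad f in Cartesian coordinates:
  ∂f/∂x = 0
  ∂f/∂y = 0
  ∂f/∂z = 6*z^2.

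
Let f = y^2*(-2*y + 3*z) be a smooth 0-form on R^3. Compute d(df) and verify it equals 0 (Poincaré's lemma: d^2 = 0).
d(df) = 0

Step 1: df = sum_i (∂f/∂x_i) dx_i = (0) dx + (6*y*(-y + z)) dy + (3*y^2) dz.
Step 2: Apply d again. Using the 1-form formula, the coefficient of dx ∧ dy in d(df) is ∂^2 f/∂x ∂y - ∂^2 f/∂y ∂x = (0) - (0) = 0 (equality of mixed partials for smooth f).
Similarly for dx ∧ dz and dy ∧ dz — all coefficients vanish. So d(df) = 0.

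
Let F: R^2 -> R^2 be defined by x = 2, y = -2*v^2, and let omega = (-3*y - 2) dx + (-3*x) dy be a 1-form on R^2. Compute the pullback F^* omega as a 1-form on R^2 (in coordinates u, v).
F^* omega = (24*v) dv

Using F^*(f dg) = (f ∘ F) d(g ∘ F), substitute each coordinate x_i by F_i(u, v) in f_i, and replace dx_i by d F_i = (∂F_i/∂u) du + (∂F_i/∂v) dv.
  For the x component: f_1(F) = 6*v^2 - 2; d F_1 = (0) du + (0) dv
  For the y component: f_2(F) = -6; d F_2 = (0) du + (-4*v) dv
Combining and collecting du, dv coefficients:
  coeff of du: 0
  coeff of dv: 24*v
F^* omega = (24*v) dv.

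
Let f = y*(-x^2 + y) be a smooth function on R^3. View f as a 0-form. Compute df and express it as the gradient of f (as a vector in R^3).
df = (-2*x*y) dx + (-x^2 + 2*y) dy + (0) dz; grad f = (-2*x*y, -x^2 + 2*y, 0)

For a 0-form f, d f = (∂f/∂x) dx + (∂f/∂y) dy + (∂f/∂z) dz. The components of the vector representation are exactly the entries of grad f in Cartesian coordinates:
  ∂f/∂x = -2*x*y
  ∂f/∂y = -x^2 + 2*y
  ∂f/∂z = 0.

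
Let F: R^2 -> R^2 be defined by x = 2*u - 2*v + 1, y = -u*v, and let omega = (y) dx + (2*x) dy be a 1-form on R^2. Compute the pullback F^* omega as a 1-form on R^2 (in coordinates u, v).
F^* omega = (2*v*(-3*u + 2*v - 1)) du + (2*u*(-2*u + 3*v - 1)) dv

Using F^*(f dg) = (f ∘ F) d(g ∘ F), substitute each coordinate x_i by F_i(u, v) in f_i, and replace dx_i by d F_i = (∂F_i/∂u) du + (∂F_i/∂v) dv.
  For the x component: f_1(F) = -u*v; d F_1 = (2) du + (-2) dv
  For the y component: f_2(F) = 4*u - 4*v + 2; d F_2 = (-v) du + (-u) dv
Combining and collecting du, dv coefficients:
  coeff of du: 2*v*(-3*u + 2*v - 1)
  coeff of dv: 2*u*(-2*u + 3*v - 1)
F^* omega = (2*v*(-3*u + 2*v - 1)) du + (2*u*(-2*u + 3*v - 1)) dv.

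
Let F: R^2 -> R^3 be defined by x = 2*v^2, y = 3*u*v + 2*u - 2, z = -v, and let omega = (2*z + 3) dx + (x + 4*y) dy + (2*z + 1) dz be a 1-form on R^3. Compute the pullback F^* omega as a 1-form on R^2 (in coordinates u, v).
F^* omega = (36*u*v^2 + 48*u*v + 16*u + 6*v^3 + 4*v^2 - 24*v - 16) du + (36*u^2*v + 24*u^2 + 6*u*v^2 - 24*u - 8*v^2 + 14*v - 1) dv

Using F^*(f dg) = (f ∘ F) d(g ∘ F), substitute each coordinate x_i by F_i(u, v) in f_i, and replace dx_i by d F_i = (∂F_i/∂u) du + (∂F_i/∂v) dv.
  For the x component: f_1(F) = 3 - 2*v; d F_1 = (0) du + (4*v) dv
  For the y component: f_2(F) = 12*u*v + 8*u + 2*v^2 - 8; d F_2 = (3*v + 2) du + (3*u) dv
  For the z component: f_3(F) = 1 - 2*v; d F_3 = (0) du + (-1) dv
Combining and collecting du, dv coefficients:
  coeff of du: 36*u*v^2 + 48*u*v + 16*u + 6*v^3 + 4*v^2 - 24*v - 16
  coeff of dv: 36*u^2*v + 24*u^2 + 6*u*v^2 - 24*u - 8*v^2 + 14*v - 1
F^* omega = (36*u*v^2 + 48*u*v + 16*u + 6*v^3 + 4*v^2 - 24*v - 16) du + (36*u^2*v + 24*u^2 + 6*u*v^2 - 24*u - 8*v^2 + 14*v - 1) dv.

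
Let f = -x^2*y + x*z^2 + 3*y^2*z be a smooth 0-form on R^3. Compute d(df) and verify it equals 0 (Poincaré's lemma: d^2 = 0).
d(df) = 0

Step 1: df = sum_i (∂f/∂x_i) dx_i = (-2*x*y + z^2) dx + (-x^2 + 6*y*z) dy + (2*x*z + 3*y^2) dz.
Step 2: Apply d again. Using the 1-form formula, the coefficient of dx ∧ dy in d(df) is ∂^2 f/∂x ∂y - ∂^2 f/∂y ∂x = (-2*x) - (-2*x) = 0 (equality of mixed partials for smooth f).
Similarly for dx ∧ dz and dy ∧ dz — all coefficients vanish. So d(df) = 0.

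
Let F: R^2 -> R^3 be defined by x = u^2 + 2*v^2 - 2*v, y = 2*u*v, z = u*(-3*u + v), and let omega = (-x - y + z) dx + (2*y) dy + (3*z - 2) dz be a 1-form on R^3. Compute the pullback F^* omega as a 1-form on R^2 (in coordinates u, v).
F^* omega = (46*u^3 - 29*u^2*v + 7*u*v^2 + 4*u*v + 12*u - 2*v) du + (-9*u^3 - 5*u^2*v + 8*u^2 - 4*u*v^2 + 2*u*v - 2*u - 8*v^3 + 12*v^2 - 4*v) dv

Using F^*(f dg) = (f ∘ F) d(g ∘ F), substitute each coordinate x_i by F_i(u, v) in f_i, and replace dx_i by d F_i = (∂F_i/∂u) du + (∂F_i/∂v) dv.
  For the x component: f_1(F) = -4*u^2 - u*v - 2*v^2 + 2*v; d F_1 = (2*u) du + (4*v - 2) dv
  For the y component: f_2(F) = 4*u*v; d F_2 = (2*v) du + (2*u) dv
  For the z component: f_3(F) = -9*u^2 + 3*u*v - 2; d F_3 = (-6*u + v) du + (u) dv
Combining and collecting du, dv coefficients:
  coeff of du: 46*u^3 - 29*u^2*v + 7*u*v^2 + 4*u*v + 12*u - 2*v
  coeff of dv: -9*u^3 - 5*u^2*v + 8*u^2 - 4*u*v^2 + 2*u*v - 2*u - 8*v^3 + 12*v^2 - 4*v
F^* omega = (46*u^3 - 29*u^2*v + 7*u*v^2 + 4*u*v + 12*u - 2*v) du + (-9*u^3 - 5*u^2*v + 8*u^2 - 4*u*v^2 + 2*u*v - 2*u - 8*v^3 + 12*v^2 - 4*v) dv.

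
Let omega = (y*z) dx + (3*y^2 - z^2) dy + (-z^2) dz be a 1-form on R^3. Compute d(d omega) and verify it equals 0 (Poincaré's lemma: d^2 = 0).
d(d omega) = 0

Step 1: d omega = sum_{i<j} (∂f_j/∂x_i - ∂f_i/∂x_j) dx_i ∧ dx_j:
  coeff of dx ∧ dy: -z
  coeff of dx ∧ dz: -y
  coeff of dy ∧ dz: 2*z
Step 2: Apply d again to each 2-form coefficient. The only possible 3-form in R^3 is dx ∧ dy ∧ dz, with coefficient
  ∂(coeff of dy∧dz)/∂x - ∂(coeff of dx∧dz)/∂y + ∂(coeff of dx∧dy)/∂z
  = ∂/∂x (2*z) - ∂/∂y (-y) + ∂/∂z (-z).
Each of these terms simplifies to sums of mixed partials that cancel in pairs. The result is 0 (by equality of mixed partials for smooth functions — Schwarz / Clairaut).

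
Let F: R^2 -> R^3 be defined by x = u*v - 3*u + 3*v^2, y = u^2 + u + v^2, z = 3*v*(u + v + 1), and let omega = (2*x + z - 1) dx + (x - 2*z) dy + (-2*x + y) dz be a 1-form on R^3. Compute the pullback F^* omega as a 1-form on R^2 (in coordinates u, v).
F^* omega = (-7*u^2*v - 6*u^2 - 7*u*v^2 - 17*u*v + 15*u - 6*v^3 - 27*v^2 - 16*v + 3) du + (3*u^3 + 5*u^2*v + 18*u^2 + 2*u*v^2 - 3*u*v + 20*u + 18*v^3 - 9*v^2 - 6*v) dv

Using F^*(f dg) = (f ∘ F) d(g ∘ F), substitute each coordinate x_i by F_i(u, v) in f_i, and replace dx_i by d F_i = (∂F_i/∂u) du + (∂F_i/∂v) dv.
  For the x component: f_1(F) = 5*u*v - 6*u + 9*v^2 + 3*v - 1; d F_1 = (v - 3) du + (u + 6*v) dv
  For the y component: f_2(F) = -5*u*v - 3*u - 3*v^2 - 6*v; d F_2 = (2*u + 1) du + (2*v) dv
  For the z component: f_3(F) = u^2 - 2*u*v + 7*u - 5*v^2; d F_3 = (3*v) du + (3*u + 6*v + 3) dv
Combining and collecting du, dv coefficients:
  coeff of du: -7*u^2*v - 6*u^2 - 7*u*v^2 - 17*u*v + 15*u - 6*v^3 - 27*v^2 - 16*v + 3
  coeff of dv: 3*u^3 + 5*u^2*v + 18*u^2 + 2*u*v^2 - 3*u*v + 20*u + 18*v^3 - 9*v^2 - 6*v
F^* omega = (-7*u^2*v - 6*u^2 - 7*u*v^2 - 17*u*v + 15*u - 6*v^3 - 27*v^2 - 16*v + 3) du + (3*u^3 + 5*u^2*v + 18*u^2 + 2*u*v^2 - 3*u*v + 20*u + 18*v^3 - 9*v^2 - 6*v) dv.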